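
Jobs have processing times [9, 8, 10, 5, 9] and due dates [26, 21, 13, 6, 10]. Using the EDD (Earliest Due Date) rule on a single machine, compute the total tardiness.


Sort by due date (EDD order): [(5, 6), (9, 10), (10, 13), (8, 21), (9, 26)]
Compute completion times and tardiness:
  Job 1: p=5, d=6, C=5, tardiness=max(0,5-6)=0
  Job 2: p=9, d=10, C=14, tardiness=max(0,14-10)=4
  Job 3: p=10, d=13, C=24, tardiness=max(0,24-13)=11
  Job 4: p=8, d=21, C=32, tardiness=max(0,32-21)=11
  Job 5: p=9, d=26, C=41, tardiness=max(0,41-26)=15
Total tardiness = 41

41


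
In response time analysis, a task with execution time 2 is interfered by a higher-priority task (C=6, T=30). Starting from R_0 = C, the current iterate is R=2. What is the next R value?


R_next = C + ceil(R_prev / T_hp) * C_hp
ceil(2 / 30) = ceil(0.0667) = 1
Interference = 1 * 6 = 6
R_next = 2 + 6 = 8

8


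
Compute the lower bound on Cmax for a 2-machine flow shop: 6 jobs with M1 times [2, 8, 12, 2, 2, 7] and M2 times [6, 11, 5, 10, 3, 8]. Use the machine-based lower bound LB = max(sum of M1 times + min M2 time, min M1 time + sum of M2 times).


LB1 = sum(M1 times) + min(M2 times) = 33 + 3 = 36
LB2 = min(M1 times) + sum(M2 times) = 2 + 43 = 45
Lower bound = max(LB1, LB2) = max(36, 45) = 45

45


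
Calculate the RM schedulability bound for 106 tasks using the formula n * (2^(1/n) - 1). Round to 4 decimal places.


Compute 2^(1/106) = 1.0065605511
Subtract 1: 1.0065605511 - 1 = 0.0065605511
Multiply by n: 106 * 0.0065605511 = 0.6954184166
Round to 4 dp: 0.6954

0.6954


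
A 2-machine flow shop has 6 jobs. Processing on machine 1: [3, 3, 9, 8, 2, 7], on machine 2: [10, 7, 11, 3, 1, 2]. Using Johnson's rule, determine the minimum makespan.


Apply Johnson's rule:
  Group 1 (a <= b): [(1, 3, 10), (2, 3, 7), (3, 9, 11)]
  Group 2 (a > b): [(4, 8, 3), (6, 7, 2), (5, 2, 1)]
Optimal job order: [1, 2, 3, 4, 6, 5]
Schedule:
  Job 1: M1 done at 3, M2 done at 13
  Job 2: M1 done at 6, M2 done at 20
  Job 3: M1 done at 15, M2 done at 31
  Job 4: M1 done at 23, M2 done at 34
  Job 6: M1 done at 30, M2 done at 36
  Job 5: M1 done at 32, M2 done at 37
Makespan = 37

37


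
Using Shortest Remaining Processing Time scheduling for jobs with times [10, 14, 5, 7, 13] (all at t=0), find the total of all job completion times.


Since all jobs arrive at t=0, SRPT equals SPT ordering.
SPT order: [5, 7, 10, 13, 14]
Completion times:
  Job 1: p=5, C=5
  Job 2: p=7, C=12
  Job 3: p=10, C=22
  Job 4: p=13, C=35
  Job 5: p=14, C=49
Total completion time = 5 + 12 + 22 + 35 + 49 = 123

123


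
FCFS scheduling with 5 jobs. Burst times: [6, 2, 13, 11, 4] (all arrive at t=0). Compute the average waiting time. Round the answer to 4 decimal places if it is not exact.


FCFS order (as given): [6, 2, 13, 11, 4]
Waiting times:
  Job 1: wait = 0
  Job 2: wait = 6
  Job 3: wait = 8
  Job 4: wait = 21
  Job 5: wait = 32
Sum of waiting times = 67
Average waiting time = 67/5 = 13.4

13.4


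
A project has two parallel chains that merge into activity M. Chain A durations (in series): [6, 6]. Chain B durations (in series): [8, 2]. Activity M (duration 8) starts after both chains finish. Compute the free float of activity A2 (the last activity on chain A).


ES(A2) = sum of predecessors on chain A = 6
EF(A2) = ES + duration = 6 + 6 = 12
Successor of A2 is M. ES(M) = max(sum(A), sum(B)) = max(12, 10) = 12
Free float = ES(successor) - EF(current) = 12 - 12 = 0

0


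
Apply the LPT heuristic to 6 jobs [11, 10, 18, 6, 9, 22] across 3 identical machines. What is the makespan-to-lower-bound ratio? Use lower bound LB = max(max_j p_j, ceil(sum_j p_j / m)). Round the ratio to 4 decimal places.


LPT order: [22, 18, 11, 10, 9, 6]
Machine loads after assignment: [22, 27, 27]
LPT makespan = 27
Lower bound = max(max_job, ceil(total/3)) = max(22, 26) = 26
Ratio = 27 / 26 = 1.0385

1.0385


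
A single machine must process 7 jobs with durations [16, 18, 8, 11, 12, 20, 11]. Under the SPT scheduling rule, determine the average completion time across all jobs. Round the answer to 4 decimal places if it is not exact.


Sort jobs by processing time (SPT order): [8, 11, 11, 12, 16, 18, 20]
Compute completion times sequentially:
  Job 1: processing = 8, completes at 8
  Job 2: processing = 11, completes at 19
  Job 3: processing = 11, completes at 30
  Job 4: processing = 12, completes at 42
  Job 5: processing = 16, completes at 58
  Job 6: processing = 18, completes at 76
  Job 7: processing = 20, completes at 96
Sum of completion times = 329
Average completion time = 329/7 = 47.0

47.0


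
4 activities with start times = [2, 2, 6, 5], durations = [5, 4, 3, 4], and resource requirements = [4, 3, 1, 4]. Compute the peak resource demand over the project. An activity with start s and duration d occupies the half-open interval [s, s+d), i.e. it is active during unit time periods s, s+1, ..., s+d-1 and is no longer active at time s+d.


Each activity i is active on [start_i, start_i + duration_i).
Compute total resource usage per time slot:
  t=0: active resources = [], total = 0
  t=1: active resources = [], total = 0
  t=2: active resources = [4, 3], total = 7
  t=3: active resources = [4, 3], total = 7
  t=4: active resources = [4, 3], total = 7
  t=5: active resources = [4, 3, 4], total = 11
  t=6: active resources = [4, 1, 4], total = 9
  t=7: active resources = [1, 4], total = 5
  t=8: active resources = [1, 4], total = 5
Peak resource demand = 11

11


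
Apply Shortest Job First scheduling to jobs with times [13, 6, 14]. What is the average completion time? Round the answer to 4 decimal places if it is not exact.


SJF order (ascending): [6, 13, 14]
Completion times:
  Job 1: burst=6, C=6
  Job 2: burst=13, C=19
  Job 3: burst=14, C=33
Average completion = 58/3 = 19.3333

19.3333


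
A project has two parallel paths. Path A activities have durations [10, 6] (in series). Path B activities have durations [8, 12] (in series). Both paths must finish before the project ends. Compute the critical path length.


Path A total = 10 + 6 = 16
Path B total = 8 + 12 = 20
Critical path = longest path = max(16, 20) = 20

20


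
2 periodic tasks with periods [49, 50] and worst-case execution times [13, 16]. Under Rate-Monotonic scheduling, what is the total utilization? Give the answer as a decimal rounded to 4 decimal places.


Compute individual utilizations (exact fractions):
  Task 1: C/T = 13/49 (approx. 0.2653)
  Task 2: C/T = 16/50 = 8/25 (approx. 0.32)
Total utilization U = 13/49 + 8/25 = 717/1225
Rounded to 4 decimal places: U = 0.5853
RM (Liu & Layland) bound for 2 tasks = 0.828427; compare with U = 717/1225 (approx. 0.585306)
U <= bound, so schedulable by RM sufficient condition.

0.5853


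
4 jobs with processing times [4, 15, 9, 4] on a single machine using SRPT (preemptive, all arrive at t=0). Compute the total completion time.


Since all jobs arrive at t=0, SRPT equals SPT ordering.
SPT order: [4, 4, 9, 15]
Completion times:
  Job 1: p=4, C=4
  Job 2: p=4, C=8
  Job 3: p=9, C=17
  Job 4: p=15, C=32
Total completion time = 4 + 8 + 17 + 32 = 61

61


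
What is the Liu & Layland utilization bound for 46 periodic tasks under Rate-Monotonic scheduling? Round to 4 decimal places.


Compute 2^(1/46) = 1.0151825180
Subtract 1: 1.0151825180 - 1 = 0.0151825180
Multiply by n: 46 * 0.0151825180 = 0.6983958280
Round to 4 dp: 0.6984

0.6984


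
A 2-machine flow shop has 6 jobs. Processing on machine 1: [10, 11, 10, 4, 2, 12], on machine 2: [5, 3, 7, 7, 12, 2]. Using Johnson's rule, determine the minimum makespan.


Apply Johnson's rule:
  Group 1 (a <= b): [(5, 2, 12), (4, 4, 7)]
  Group 2 (a > b): [(3, 10, 7), (1, 10, 5), (2, 11, 3), (6, 12, 2)]
Optimal job order: [5, 4, 3, 1, 2, 6]
Schedule:
  Job 5: M1 done at 2, M2 done at 14
  Job 4: M1 done at 6, M2 done at 21
  Job 3: M1 done at 16, M2 done at 28
  Job 1: M1 done at 26, M2 done at 33
  Job 2: M1 done at 37, M2 done at 40
  Job 6: M1 done at 49, M2 done at 51
Makespan = 51

51


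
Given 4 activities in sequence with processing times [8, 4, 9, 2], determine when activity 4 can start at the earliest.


Activity 4 starts after activities 1 through 3 complete.
Predecessor durations: [8, 4, 9]
ES = 8 + 4 + 9 = 21

21


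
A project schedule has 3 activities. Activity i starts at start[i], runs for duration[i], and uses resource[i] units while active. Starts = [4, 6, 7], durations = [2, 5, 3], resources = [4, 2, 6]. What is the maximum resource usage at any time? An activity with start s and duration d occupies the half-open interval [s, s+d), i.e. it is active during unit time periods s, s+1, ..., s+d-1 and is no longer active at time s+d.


Each activity i is active on [start_i, start_i + duration_i).
Compute total resource usage per time slot:
  t=0: active resources = [], total = 0
  t=1: active resources = [], total = 0
  t=2: active resources = [], total = 0
  t=3: active resources = [], total = 0
  t=4: active resources = [4], total = 4
  t=5: active resources = [4], total = 4
  t=6: active resources = [2], total = 2
  t=7: active resources = [2, 6], total = 8
  t=8: active resources = [2, 6], total = 8
  t=9: active resources = [2, 6], total = 8
  t=10: active resources = [2], total = 2
Peak resource demand = 8

8


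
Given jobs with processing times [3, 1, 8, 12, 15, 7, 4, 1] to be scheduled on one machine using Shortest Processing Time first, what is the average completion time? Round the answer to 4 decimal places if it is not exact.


Sort jobs by processing time (SPT order): [1, 1, 3, 4, 7, 8, 12, 15]
Compute completion times sequentially:
  Job 1: processing = 1, completes at 1
  Job 2: processing = 1, completes at 2
  Job 3: processing = 3, completes at 5
  Job 4: processing = 4, completes at 9
  Job 5: processing = 7, completes at 16
  Job 6: processing = 8, completes at 24
  Job 7: processing = 12, completes at 36
  Job 8: processing = 15, completes at 51
Sum of completion times = 144
Average completion time = 144/8 = 18.0

18.0


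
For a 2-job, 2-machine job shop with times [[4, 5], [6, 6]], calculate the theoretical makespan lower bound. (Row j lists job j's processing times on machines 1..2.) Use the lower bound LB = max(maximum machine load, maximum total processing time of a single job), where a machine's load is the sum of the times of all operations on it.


Machine loads:
  Machine 1: 4 + 6 = 10
  Machine 2: 5 + 6 = 11
Max machine load = 11
Job totals:
  Job 1: 9
  Job 2: 12
Max job total = 12
Lower bound = max(11, 12) = 12

12


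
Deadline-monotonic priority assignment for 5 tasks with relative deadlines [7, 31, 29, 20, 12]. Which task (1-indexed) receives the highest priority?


Sort tasks by relative deadline (ascending):
  Task 1: deadline = 7
  Task 5: deadline = 12
  Task 4: deadline = 20
  Task 3: deadline = 29
  Task 2: deadline = 31
Priority order (highest first): [1, 5, 4, 3, 2]
Highest priority task = 1

1


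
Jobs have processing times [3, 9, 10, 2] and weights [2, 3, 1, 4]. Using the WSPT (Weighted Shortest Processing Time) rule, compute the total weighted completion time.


Compute p/w ratios and sort ascending (WSPT): [(2, 4), (3, 2), (9, 3), (10, 1)]
Compute weighted completion times:
  Job (p=2,w=4): C=2, w*C=4*2=8
  Job (p=3,w=2): C=5, w*C=2*5=10
  Job (p=9,w=3): C=14, w*C=3*14=42
  Job (p=10,w=1): C=24, w*C=1*24=24
Total weighted completion time = 84

84


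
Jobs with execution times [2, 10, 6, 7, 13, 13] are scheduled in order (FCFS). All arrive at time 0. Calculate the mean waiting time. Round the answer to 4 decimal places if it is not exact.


FCFS order (as given): [2, 10, 6, 7, 13, 13]
Waiting times:
  Job 1: wait = 0
  Job 2: wait = 2
  Job 3: wait = 12
  Job 4: wait = 18
  Job 5: wait = 25
  Job 6: wait = 38
Sum of waiting times = 95
Average waiting time = 95/6 = 15.8333

15.8333


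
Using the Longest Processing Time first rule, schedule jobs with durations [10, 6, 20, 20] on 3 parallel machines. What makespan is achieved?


Sort jobs in decreasing order (LPT): [20, 20, 10, 6]
Assign each job to the least loaded machine:
  Machine 1: jobs [20], load = 20
  Machine 2: jobs [20], load = 20
  Machine 3: jobs [10, 6], load = 16
Makespan = max load = 20

20


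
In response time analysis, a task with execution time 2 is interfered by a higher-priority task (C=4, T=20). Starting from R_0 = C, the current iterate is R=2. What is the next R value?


R_next = C + ceil(R_prev / T_hp) * C_hp
ceil(2 / 20) = ceil(0.1) = 1
Interference = 1 * 4 = 4
R_next = 2 + 4 = 6

6


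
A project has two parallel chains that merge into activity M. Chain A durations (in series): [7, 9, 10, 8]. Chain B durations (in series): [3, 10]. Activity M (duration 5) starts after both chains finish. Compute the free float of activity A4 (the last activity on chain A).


ES(A4) = sum of predecessors on chain A = 26
EF(A4) = ES + duration = 26 + 8 = 34
Successor of A4 is M. ES(M) = max(sum(A), sum(B)) = max(34, 13) = 34
Free float = ES(successor) - EF(current) = 34 - 34 = 0

0


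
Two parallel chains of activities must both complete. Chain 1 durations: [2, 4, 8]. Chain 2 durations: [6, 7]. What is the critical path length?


Path A total = 2 + 4 + 8 = 14
Path B total = 6 + 7 = 13
Critical path = longest path = max(14, 13) = 14

14


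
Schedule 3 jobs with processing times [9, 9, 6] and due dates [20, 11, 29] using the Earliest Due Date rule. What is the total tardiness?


Sort by due date (EDD order): [(9, 11), (9, 20), (6, 29)]
Compute completion times and tardiness:
  Job 1: p=9, d=11, C=9, tardiness=max(0,9-11)=0
  Job 2: p=9, d=20, C=18, tardiness=max(0,18-20)=0
  Job 3: p=6, d=29, C=24, tardiness=max(0,24-29)=0
Total tardiness = 0

0


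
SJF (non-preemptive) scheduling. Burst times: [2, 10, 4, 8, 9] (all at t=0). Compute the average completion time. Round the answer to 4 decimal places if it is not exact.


SJF order (ascending): [2, 4, 8, 9, 10]
Completion times:
  Job 1: burst=2, C=2
  Job 2: burst=4, C=6
  Job 3: burst=8, C=14
  Job 4: burst=9, C=23
  Job 5: burst=10, C=33
Average completion = 78/5 = 15.6

15.6


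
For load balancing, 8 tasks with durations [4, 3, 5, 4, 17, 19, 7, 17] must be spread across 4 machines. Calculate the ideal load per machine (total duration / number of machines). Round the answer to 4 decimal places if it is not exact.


Total processing time = 4 + 3 + 5 + 4 + 17 + 19 + 7 + 17 = 76
Number of machines = 4
Ideal balanced load = 76 / 4 = 19.0

19.0


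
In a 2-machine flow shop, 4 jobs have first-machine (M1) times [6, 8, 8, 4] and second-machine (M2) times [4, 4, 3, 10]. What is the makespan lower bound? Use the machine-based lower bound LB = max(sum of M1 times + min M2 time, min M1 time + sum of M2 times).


LB1 = sum(M1 times) + min(M2 times) = 26 + 3 = 29
LB2 = min(M1 times) + sum(M2 times) = 4 + 21 = 25
Lower bound = max(LB1, LB2) = max(29, 25) = 29

29


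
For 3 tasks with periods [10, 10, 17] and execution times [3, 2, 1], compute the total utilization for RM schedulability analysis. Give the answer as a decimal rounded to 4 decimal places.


Compute individual utilizations (exact fractions):
  Task 1: C/T = 3/10 (approx. 0.3)
  Task 2: C/T = 2/10 = 1/5 (approx. 0.2)
  Task 3: C/T = 1/17 (approx. 0.0588)
Total utilization U = 3/10 + 1/5 + 1/17 = 19/34
Rounded to 4 decimal places: U = 0.5588
RM (Liu & Layland) bound for 3 tasks = 0.779763; compare with U = 19/34 (approx. 0.558824)
U <= bound, so schedulable by RM sufficient condition.

0.5588


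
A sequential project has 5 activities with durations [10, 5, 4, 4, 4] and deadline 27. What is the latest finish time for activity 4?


LF(activity 4) = deadline - sum of successor durations
Successors: activities 5 through 5 with durations [4]
Sum of successor durations = 4
LF = 27 - 4 = 23

23


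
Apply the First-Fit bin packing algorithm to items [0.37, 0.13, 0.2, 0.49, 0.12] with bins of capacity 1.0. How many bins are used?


Place items sequentially using First-Fit:
  Item 0.37 -> new Bin 1
  Item 0.13 -> Bin 1 (now 0.5)
  Item 0.2 -> Bin 1 (now 0.7)
  Item 0.49 -> new Bin 2
  Item 0.12 -> Bin 1 (now 0.82)
Total bins used = 2

2


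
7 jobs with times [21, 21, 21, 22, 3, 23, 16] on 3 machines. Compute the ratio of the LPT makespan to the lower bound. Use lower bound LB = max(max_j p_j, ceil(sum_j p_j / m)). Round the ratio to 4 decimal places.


LPT order: [23, 22, 21, 21, 21, 16, 3]
Machine loads after assignment: [42, 43, 42]
LPT makespan = 43
Lower bound = max(max_job, ceil(total/3)) = max(23, 43) = 43
Ratio = 43 / 43 = 1.0

1.0


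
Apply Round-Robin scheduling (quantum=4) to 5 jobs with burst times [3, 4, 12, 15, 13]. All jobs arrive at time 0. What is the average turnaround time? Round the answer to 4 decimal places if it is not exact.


Time quantum = 4
Execution trace:
  J1 runs 3 units, time = 3
  J2 runs 4 units, time = 7
  J3 runs 4 units, time = 11
  J4 runs 4 units, time = 15
  J5 runs 4 units, time = 19
  J3 runs 4 units, time = 23
  J4 runs 4 units, time = 27
  J5 runs 4 units, time = 31
  J3 runs 4 units, time = 35
  J4 runs 4 units, time = 39
  J5 runs 4 units, time = 43
  J4 runs 3 units, time = 46
  J5 runs 1 units, time = 47
Finish times: [3, 7, 35, 46, 47]
Average turnaround = 138/5 = 27.6

27.6


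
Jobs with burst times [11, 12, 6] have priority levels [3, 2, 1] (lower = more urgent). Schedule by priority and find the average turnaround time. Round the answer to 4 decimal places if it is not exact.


Sort by priority (ascending = highest first):
Order: [(1, 6), (2, 12), (3, 11)]
Completion times:
  Priority 1, burst=6, C=6
  Priority 2, burst=12, C=18
  Priority 3, burst=11, C=29
Average turnaround = 53/3 = 17.6667

17.6667


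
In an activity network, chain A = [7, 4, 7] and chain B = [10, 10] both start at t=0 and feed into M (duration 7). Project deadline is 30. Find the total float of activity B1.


Forward pass: ES(B1) = sum of predecessors on chain B = 0
EF = ES + duration = 0 + 10 = 10
Backward pass: LF(M) = deadline = 30; LS(M) = 30 - 7 = 23
LF(B1) = LS(M) - sum(successors on chain B) = 23 - 10 = 13
LS = LF - duration = 13 - 10 = 3
Total float = LS - ES = 3 - 0 = 3

3


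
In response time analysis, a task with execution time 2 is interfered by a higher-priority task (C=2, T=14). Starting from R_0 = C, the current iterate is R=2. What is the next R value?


R_next = C + ceil(R_prev / T_hp) * C_hp
ceil(2 / 14) = ceil(0.1429) = 1
Interference = 1 * 2 = 2
R_next = 2 + 2 = 4

4


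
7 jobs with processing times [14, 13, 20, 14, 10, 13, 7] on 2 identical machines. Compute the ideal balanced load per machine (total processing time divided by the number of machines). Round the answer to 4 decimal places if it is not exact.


Total processing time = 14 + 13 + 20 + 14 + 10 + 13 + 7 = 91
Number of machines = 2
Ideal balanced load = 91 / 2 = 45.5

45.5


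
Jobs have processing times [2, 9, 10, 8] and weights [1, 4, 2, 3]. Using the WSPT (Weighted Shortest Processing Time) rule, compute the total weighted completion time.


Compute p/w ratios and sort ascending (WSPT): [(2, 1), (9, 4), (8, 3), (10, 2)]
Compute weighted completion times:
  Job (p=2,w=1): C=2, w*C=1*2=2
  Job (p=9,w=4): C=11, w*C=4*11=44
  Job (p=8,w=3): C=19, w*C=3*19=57
  Job (p=10,w=2): C=29, w*C=2*29=58
Total weighted completion time = 161

161


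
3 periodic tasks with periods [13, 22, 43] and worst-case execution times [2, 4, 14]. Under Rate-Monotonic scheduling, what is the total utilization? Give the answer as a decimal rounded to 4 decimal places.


Compute individual utilizations (exact fractions):
  Task 1: C/T = 2/13 (approx. 0.1538)
  Task 2: C/T = 4/22 = 2/11 (approx. 0.1818)
  Task 3: C/T = 14/43 (approx. 0.3256)
Total utilization U = 2/13 + 2/11 + 14/43 = 4066/6149
Rounded to 4 decimal places: U = 0.6612
RM (Liu & Layland) bound for 3 tasks = 0.779763; compare with U = 4066/6149 (approx. 0.661246)
U <= bound, so schedulable by RM sufficient condition.

0.6612


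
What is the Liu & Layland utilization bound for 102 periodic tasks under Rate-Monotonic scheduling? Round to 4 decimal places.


Compute 2^(1/102) = 1.0068187028
Subtract 1: 1.0068187028 - 1 = 0.0068187028
Multiply by n: 102 * 0.0068187028 = 0.6955076856
Round to 4 dp: 0.6955

0.6955


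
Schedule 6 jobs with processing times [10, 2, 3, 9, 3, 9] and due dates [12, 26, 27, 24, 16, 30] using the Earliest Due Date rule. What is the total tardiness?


Sort by due date (EDD order): [(10, 12), (3, 16), (9, 24), (2, 26), (3, 27), (9, 30)]
Compute completion times and tardiness:
  Job 1: p=10, d=12, C=10, tardiness=max(0,10-12)=0
  Job 2: p=3, d=16, C=13, tardiness=max(0,13-16)=0
  Job 3: p=9, d=24, C=22, tardiness=max(0,22-24)=0
  Job 4: p=2, d=26, C=24, tardiness=max(0,24-26)=0
  Job 5: p=3, d=27, C=27, tardiness=max(0,27-27)=0
  Job 6: p=9, d=30, C=36, tardiness=max(0,36-30)=6
Total tardiness = 6

6


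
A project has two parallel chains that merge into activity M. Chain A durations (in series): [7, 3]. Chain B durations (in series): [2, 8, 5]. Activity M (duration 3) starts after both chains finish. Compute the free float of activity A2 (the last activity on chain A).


ES(A2) = sum of predecessors on chain A = 7
EF(A2) = ES + duration = 7 + 3 = 10
Successor of A2 is M. ES(M) = max(sum(A), sum(B)) = max(10, 15) = 15
Free float = ES(successor) - EF(current) = 15 - 10 = 5

5


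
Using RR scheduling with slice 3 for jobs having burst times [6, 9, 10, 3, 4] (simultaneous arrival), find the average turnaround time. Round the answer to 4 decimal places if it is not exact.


Time quantum = 3
Execution trace:
  J1 runs 3 units, time = 3
  J2 runs 3 units, time = 6
  J3 runs 3 units, time = 9
  J4 runs 3 units, time = 12
  J5 runs 3 units, time = 15
  J1 runs 3 units, time = 18
  J2 runs 3 units, time = 21
  J3 runs 3 units, time = 24
  J5 runs 1 units, time = 25
  J2 runs 3 units, time = 28
  J3 runs 3 units, time = 31
  J3 runs 1 units, time = 32
Finish times: [18, 28, 32, 12, 25]
Average turnaround = 115/5 = 23.0

23.0


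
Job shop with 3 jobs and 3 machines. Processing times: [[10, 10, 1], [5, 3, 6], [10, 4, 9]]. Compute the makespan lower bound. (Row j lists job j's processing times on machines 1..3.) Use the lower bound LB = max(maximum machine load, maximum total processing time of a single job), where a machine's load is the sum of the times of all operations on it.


Machine loads:
  Machine 1: 10 + 5 + 10 = 25
  Machine 2: 10 + 3 + 4 = 17
  Machine 3: 1 + 6 + 9 = 16
Max machine load = 25
Job totals:
  Job 1: 21
  Job 2: 14
  Job 3: 23
Max job total = 23
Lower bound = max(25, 23) = 25

25


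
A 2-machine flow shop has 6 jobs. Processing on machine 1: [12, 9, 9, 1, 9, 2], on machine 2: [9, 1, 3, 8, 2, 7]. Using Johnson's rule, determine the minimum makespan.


Apply Johnson's rule:
  Group 1 (a <= b): [(4, 1, 8), (6, 2, 7)]
  Group 2 (a > b): [(1, 12, 9), (3, 9, 3), (5, 9, 2), (2, 9, 1)]
Optimal job order: [4, 6, 1, 3, 5, 2]
Schedule:
  Job 4: M1 done at 1, M2 done at 9
  Job 6: M1 done at 3, M2 done at 16
  Job 1: M1 done at 15, M2 done at 25
  Job 3: M1 done at 24, M2 done at 28
  Job 5: M1 done at 33, M2 done at 35
  Job 2: M1 done at 42, M2 done at 43
Makespan = 43

43


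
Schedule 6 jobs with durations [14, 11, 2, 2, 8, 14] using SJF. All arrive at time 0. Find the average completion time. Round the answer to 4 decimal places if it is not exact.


SJF order (ascending): [2, 2, 8, 11, 14, 14]
Completion times:
  Job 1: burst=2, C=2
  Job 2: burst=2, C=4
  Job 3: burst=8, C=12
  Job 4: burst=11, C=23
  Job 5: burst=14, C=37
  Job 6: burst=14, C=51
Average completion = 129/6 = 21.5

21.5


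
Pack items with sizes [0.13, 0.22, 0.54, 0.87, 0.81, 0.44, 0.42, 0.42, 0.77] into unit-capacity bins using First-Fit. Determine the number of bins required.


Place items sequentially using First-Fit:
  Item 0.13 -> new Bin 1
  Item 0.22 -> Bin 1 (now 0.35)
  Item 0.54 -> Bin 1 (now 0.89)
  Item 0.87 -> new Bin 2
  Item 0.81 -> new Bin 3
  Item 0.44 -> new Bin 4
  Item 0.42 -> Bin 4 (now 0.86)
  Item 0.42 -> new Bin 5
  Item 0.77 -> new Bin 6
Total bins used = 6

6


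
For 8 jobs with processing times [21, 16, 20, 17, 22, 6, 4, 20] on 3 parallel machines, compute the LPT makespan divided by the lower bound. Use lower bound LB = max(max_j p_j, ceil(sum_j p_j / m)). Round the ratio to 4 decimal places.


LPT order: [22, 21, 20, 20, 17, 16, 6, 4]
Machine loads after assignment: [44, 42, 40]
LPT makespan = 44
Lower bound = max(max_job, ceil(total/3)) = max(22, 42) = 42
Ratio = 44 / 42 = 1.0476

1.0476


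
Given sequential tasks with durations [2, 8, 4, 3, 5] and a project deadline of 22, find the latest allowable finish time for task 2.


LF(activity 2) = deadline - sum of successor durations
Successors: activities 3 through 5 with durations [4, 3, 5]
Sum of successor durations = 12
LF = 22 - 12 = 10

10


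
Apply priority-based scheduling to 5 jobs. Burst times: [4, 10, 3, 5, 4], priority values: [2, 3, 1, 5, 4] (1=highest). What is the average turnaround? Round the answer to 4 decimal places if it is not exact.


Sort by priority (ascending = highest first):
Order: [(1, 3), (2, 4), (3, 10), (4, 4), (5, 5)]
Completion times:
  Priority 1, burst=3, C=3
  Priority 2, burst=4, C=7
  Priority 3, burst=10, C=17
  Priority 4, burst=4, C=21
  Priority 5, burst=5, C=26
Average turnaround = 74/5 = 14.8

14.8


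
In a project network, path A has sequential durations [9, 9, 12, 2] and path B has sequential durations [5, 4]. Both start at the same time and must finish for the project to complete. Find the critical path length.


Path A total = 9 + 9 + 12 + 2 = 32
Path B total = 5 + 4 = 9
Critical path = longest path = max(32, 9) = 32

32


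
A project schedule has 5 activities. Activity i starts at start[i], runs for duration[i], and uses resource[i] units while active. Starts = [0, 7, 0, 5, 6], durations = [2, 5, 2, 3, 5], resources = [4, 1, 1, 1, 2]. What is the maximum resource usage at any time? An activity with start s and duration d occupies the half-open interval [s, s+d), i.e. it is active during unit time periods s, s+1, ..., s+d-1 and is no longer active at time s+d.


Each activity i is active on [start_i, start_i + duration_i).
Compute total resource usage per time slot:
  t=0: active resources = [4, 1], total = 5
  t=1: active resources = [4, 1], total = 5
  t=2: active resources = [], total = 0
  t=3: active resources = [], total = 0
  t=4: active resources = [], total = 0
  t=5: active resources = [1], total = 1
  t=6: active resources = [1, 2], total = 3
  t=7: active resources = [1, 1, 2], total = 4
  t=8: active resources = [1, 2], total = 3
  t=9: active resources = [1, 2], total = 3
  t=10: active resources = [1, 2], total = 3
  t=11: active resources = [1], total = 1
Peak resource demand = 5

5


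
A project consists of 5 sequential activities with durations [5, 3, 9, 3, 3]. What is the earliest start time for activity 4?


Activity 4 starts after activities 1 through 3 complete.
Predecessor durations: [5, 3, 9]
ES = 5 + 3 + 9 = 17

17


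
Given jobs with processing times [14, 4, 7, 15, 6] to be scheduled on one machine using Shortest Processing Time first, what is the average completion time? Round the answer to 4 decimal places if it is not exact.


Sort jobs by processing time (SPT order): [4, 6, 7, 14, 15]
Compute completion times sequentially:
  Job 1: processing = 4, completes at 4
  Job 2: processing = 6, completes at 10
  Job 3: processing = 7, completes at 17
  Job 4: processing = 14, completes at 31
  Job 5: processing = 15, completes at 46
Sum of completion times = 108
Average completion time = 108/5 = 21.6

21.6


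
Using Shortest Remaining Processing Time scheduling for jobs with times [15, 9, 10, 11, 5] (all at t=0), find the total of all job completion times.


Since all jobs arrive at t=0, SRPT equals SPT ordering.
SPT order: [5, 9, 10, 11, 15]
Completion times:
  Job 1: p=5, C=5
  Job 2: p=9, C=14
  Job 3: p=10, C=24
  Job 4: p=11, C=35
  Job 5: p=15, C=50
Total completion time = 5 + 14 + 24 + 35 + 50 = 128

128


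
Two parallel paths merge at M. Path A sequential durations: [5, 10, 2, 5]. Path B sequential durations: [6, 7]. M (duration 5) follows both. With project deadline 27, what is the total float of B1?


Forward pass: ES(B1) = sum of predecessors on chain B = 0
EF = ES + duration = 0 + 6 = 6
Backward pass: LF(M) = deadline = 27; LS(M) = 27 - 5 = 22
LF(B1) = LS(M) - sum(successors on chain B) = 22 - 7 = 15
LS = LF - duration = 15 - 6 = 9
Total float = LS - ES = 9 - 0 = 9

9


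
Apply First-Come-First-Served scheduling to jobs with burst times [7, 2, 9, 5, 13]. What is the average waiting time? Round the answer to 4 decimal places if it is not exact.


FCFS order (as given): [7, 2, 9, 5, 13]
Waiting times:
  Job 1: wait = 0
  Job 2: wait = 7
  Job 3: wait = 9
  Job 4: wait = 18
  Job 5: wait = 23
Sum of waiting times = 57
Average waiting time = 57/5 = 11.4

11.4


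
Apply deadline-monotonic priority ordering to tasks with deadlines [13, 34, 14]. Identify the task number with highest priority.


Sort tasks by relative deadline (ascending):
  Task 1: deadline = 13
  Task 3: deadline = 14
  Task 2: deadline = 34
Priority order (highest first): [1, 3, 2]
Highest priority task = 1

1


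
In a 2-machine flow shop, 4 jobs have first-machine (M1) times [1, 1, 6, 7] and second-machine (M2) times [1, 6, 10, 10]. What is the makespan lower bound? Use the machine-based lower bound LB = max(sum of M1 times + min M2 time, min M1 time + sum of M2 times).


LB1 = sum(M1 times) + min(M2 times) = 15 + 1 = 16
LB2 = min(M1 times) + sum(M2 times) = 1 + 27 = 28
Lower bound = max(LB1, LB2) = max(16, 28) = 28

28


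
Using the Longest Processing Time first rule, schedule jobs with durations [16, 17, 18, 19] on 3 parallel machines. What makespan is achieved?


Sort jobs in decreasing order (LPT): [19, 18, 17, 16]
Assign each job to the least loaded machine:
  Machine 1: jobs [19], load = 19
  Machine 2: jobs [18], load = 18
  Machine 3: jobs [17, 16], load = 33
Makespan = max load = 33

33


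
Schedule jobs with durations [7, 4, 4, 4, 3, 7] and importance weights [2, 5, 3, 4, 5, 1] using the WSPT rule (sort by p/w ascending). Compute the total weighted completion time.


Compute p/w ratios and sort ascending (WSPT): [(3, 5), (4, 5), (4, 4), (4, 3), (7, 2), (7, 1)]
Compute weighted completion times:
  Job (p=3,w=5): C=3, w*C=5*3=15
  Job (p=4,w=5): C=7, w*C=5*7=35
  Job (p=4,w=4): C=11, w*C=4*11=44
  Job (p=4,w=3): C=15, w*C=3*15=45
  Job (p=7,w=2): C=22, w*C=2*22=44
  Job (p=7,w=1): C=29, w*C=1*29=29
Total weighted completion time = 212

212


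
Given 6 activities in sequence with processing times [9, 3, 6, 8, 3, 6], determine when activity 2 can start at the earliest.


Activity 2 starts after activities 1 through 1 complete.
Predecessor durations: [9]
ES = 9 = 9

9


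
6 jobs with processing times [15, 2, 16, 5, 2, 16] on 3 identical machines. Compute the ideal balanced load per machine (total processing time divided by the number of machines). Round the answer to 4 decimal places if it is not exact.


Total processing time = 15 + 2 + 16 + 5 + 2 + 16 = 56
Number of machines = 3
Ideal balanced load = 56 / 3 = 18.6667

18.6667


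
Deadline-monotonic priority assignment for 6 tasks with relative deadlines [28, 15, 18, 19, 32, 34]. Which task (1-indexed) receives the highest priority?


Sort tasks by relative deadline (ascending):
  Task 2: deadline = 15
  Task 3: deadline = 18
  Task 4: deadline = 19
  Task 1: deadline = 28
  Task 5: deadline = 32
  Task 6: deadline = 34
Priority order (highest first): [2, 3, 4, 1, 5, 6]
Highest priority task = 2

2


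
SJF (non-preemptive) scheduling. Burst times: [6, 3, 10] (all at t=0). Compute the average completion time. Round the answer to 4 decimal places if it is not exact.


SJF order (ascending): [3, 6, 10]
Completion times:
  Job 1: burst=3, C=3
  Job 2: burst=6, C=9
  Job 3: burst=10, C=19
Average completion = 31/3 = 10.3333

10.3333


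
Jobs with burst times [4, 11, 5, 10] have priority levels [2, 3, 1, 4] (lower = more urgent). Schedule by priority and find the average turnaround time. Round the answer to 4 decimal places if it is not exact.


Sort by priority (ascending = highest first):
Order: [(1, 5), (2, 4), (3, 11), (4, 10)]
Completion times:
  Priority 1, burst=5, C=5
  Priority 2, burst=4, C=9
  Priority 3, burst=11, C=20
  Priority 4, burst=10, C=30
Average turnaround = 64/4 = 16.0

16.0


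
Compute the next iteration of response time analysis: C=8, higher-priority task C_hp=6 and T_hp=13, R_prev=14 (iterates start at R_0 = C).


R_next = C + ceil(R_prev / T_hp) * C_hp
ceil(14 / 13) = ceil(1.0769) = 2
Interference = 2 * 6 = 12
R_next = 8 + 12 = 20

20


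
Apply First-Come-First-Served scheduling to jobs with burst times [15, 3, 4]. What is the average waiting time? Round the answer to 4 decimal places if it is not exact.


FCFS order (as given): [15, 3, 4]
Waiting times:
  Job 1: wait = 0
  Job 2: wait = 15
  Job 3: wait = 18
Sum of waiting times = 33
Average waiting time = 33/3 = 11.0

11.0


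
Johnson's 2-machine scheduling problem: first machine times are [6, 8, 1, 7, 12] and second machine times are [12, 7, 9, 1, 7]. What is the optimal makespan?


Apply Johnson's rule:
  Group 1 (a <= b): [(3, 1, 9), (1, 6, 12)]
  Group 2 (a > b): [(2, 8, 7), (5, 12, 7), (4, 7, 1)]
Optimal job order: [3, 1, 2, 5, 4]
Schedule:
  Job 3: M1 done at 1, M2 done at 10
  Job 1: M1 done at 7, M2 done at 22
  Job 2: M1 done at 15, M2 done at 29
  Job 5: M1 done at 27, M2 done at 36
  Job 4: M1 done at 34, M2 done at 37
Makespan = 37

37


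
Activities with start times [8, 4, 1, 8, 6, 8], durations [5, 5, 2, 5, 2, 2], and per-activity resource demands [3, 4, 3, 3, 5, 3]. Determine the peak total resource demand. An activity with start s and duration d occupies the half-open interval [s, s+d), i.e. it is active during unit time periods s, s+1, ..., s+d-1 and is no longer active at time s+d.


Each activity i is active on [start_i, start_i + duration_i).
Compute total resource usage per time slot:
  t=0: active resources = [], total = 0
  t=1: active resources = [3], total = 3
  t=2: active resources = [3], total = 3
  t=3: active resources = [], total = 0
  t=4: active resources = [4], total = 4
  t=5: active resources = [4], total = 4
  t=6: active resources = [4, 5], total = 9
  t=7: active resources = [4, 5], total = 9
  t=8: active resources = [3, 4, 3, 3], total = 13
  t=9: active resources = [3, 3, 3], total = 9
  t=10: active resources = [3, 3], total = 6
  t=11: active resources = [3, 3], total = 6
  t=12: active resources = [3, 3], total = 6
Peak resource demand = 13

13


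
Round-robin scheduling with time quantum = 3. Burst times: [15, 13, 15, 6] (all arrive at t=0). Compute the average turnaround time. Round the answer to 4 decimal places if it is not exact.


Time quantum = 3
Execution trace:
  J1 runs 3 units, time = 3
  J2 runs 3 units, time = 6
  J3 runs 3 units, time = 9
  J4 runs 3 units, time = 12
  J1 runs 3 units, time = 15
  J2 runs 3 units, time = 18
  J3 runs 3 units, time = 21
  J4 runs 3 units, time = 24
  J1 runs 3 units, time = 27
  J2 runs 3 units, time = 30
  J3 runs 3 units, time = 33
  J1 runs 3 units, time = 36
  J2 runs 3 units, time = 39
  J3 runs 3 units, time = 42
  J1 runs 3 units, time = 45
  J2 runs 1 units, time = 46
  J3 runs 3 units, time = 49
Finish times: [45, 46, 49, 24]
Average turnaround = 164/4 = 41.0

41.0


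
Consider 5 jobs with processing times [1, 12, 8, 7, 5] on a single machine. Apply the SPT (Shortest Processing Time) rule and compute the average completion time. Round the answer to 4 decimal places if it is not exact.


Sort jobs by processing time (SPT order): [1, 5, 7, 8, 12]
Compute completion times sequentially:
  Job 1: processing = 1, completes at 1
  Job 2: processing = 5, completes at 6
  Job 3: processing = 7, completes at 13
  Job 4: processing = 8, completes at 21
  Job 5: processing = 12, completes at 33
Sum of completion times = 74
Average completion time = 74/5 = 14.8

14.8


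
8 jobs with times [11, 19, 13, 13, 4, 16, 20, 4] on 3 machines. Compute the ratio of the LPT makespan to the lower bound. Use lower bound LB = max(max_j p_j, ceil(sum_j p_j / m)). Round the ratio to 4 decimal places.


LPT order: [20, 19, 16, 13, 13, 11, 4, 4]
Machine loads after assignment: [35, 32, 33]
LPT makespan = 35
Lower bound = max(max_job, ceil(total/3)) = max(20, 34) = 34
Ratio = 35 / 34 = 1.0294

1.0294


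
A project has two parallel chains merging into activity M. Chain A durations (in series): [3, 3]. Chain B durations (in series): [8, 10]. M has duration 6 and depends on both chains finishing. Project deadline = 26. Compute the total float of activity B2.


Forward pass: ES(B2) = sum of predecessors on chain B = 8
EF = ES + duration = 8 + 10 = 18
Backward pass: LF(M) = deadline = 26; LS(M) = 26 - 6 = 20
LF(B2) = LS(M) - sum(successors on chain B) = 20 - 0 = 20
LS = LF - duration = 20 - 10 = 10
Total float = LS - ES = 10 - 8 = 2

2


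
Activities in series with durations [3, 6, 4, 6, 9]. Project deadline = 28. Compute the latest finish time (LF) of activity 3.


LF(activity 3) = deadline - sum of successor durations
Successors: activities 4 through 5 with durations [6, 9]
Sum of successor durations = 15
LF = 28 - 15 = 13

13


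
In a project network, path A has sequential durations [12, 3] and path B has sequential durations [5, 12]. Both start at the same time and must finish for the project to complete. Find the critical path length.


Path A total = 12 + 3 = 15
Path B total = 5 + 12 = 17
Critical path = longest path = max(15, 17) = 17

17


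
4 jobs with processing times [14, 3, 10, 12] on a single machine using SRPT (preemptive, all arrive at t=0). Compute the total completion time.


Since all jobs arrive at t=0, SRPT equals SPT ordering.
SPT order: [3, 10, 12, 14]
Completion times:
  Job 1: p=3, C=3
  Job 2: p=10, C=13
  Job 3: p=12, C=25
  Job 4: p=14, C=39
Total completion time = 3 + 13 + 25 + 39 = 80

80


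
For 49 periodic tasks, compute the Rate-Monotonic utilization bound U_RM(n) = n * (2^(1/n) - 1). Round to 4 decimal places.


Compute 2^(1/49) = 1.0142463870
Subtract 1: 1.0142463870 - 1 = 0.0142463870
Multiply by n: 49 * 0.0142463870 = 0.6980729630
Round to 4 dp: 0.6981

0.6981


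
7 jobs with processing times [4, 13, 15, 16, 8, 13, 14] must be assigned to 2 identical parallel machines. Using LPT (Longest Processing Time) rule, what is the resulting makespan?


Sort jobs in decreasing order (LPT): [16, 15, 14, 13, 13, 8, 4]
Assign each job to the least loaded machine:
  Machine 1: jobs [16, 13, 13], load = 42
  Machine 2: jobs [15, 14, 8, 4], load = 41
Makespan = max load = 42

42


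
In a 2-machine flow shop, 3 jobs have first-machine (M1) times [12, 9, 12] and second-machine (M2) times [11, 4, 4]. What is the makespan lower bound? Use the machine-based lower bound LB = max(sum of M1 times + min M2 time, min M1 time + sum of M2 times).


LB1 = sum(M1 times) + min(M2 times) = 33 + 4 = 37
LB2 = min(M1 times) + sum(M2 times) = 9 + 19 = 28
Lower bound = max(LB1, LB2) = max(37, 28) = 37

37


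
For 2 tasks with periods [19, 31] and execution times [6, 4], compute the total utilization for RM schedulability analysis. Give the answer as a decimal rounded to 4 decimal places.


Compute individual utilizations (exact fractions):
  Task 1: C/T = 6/19 (approx. 0.3158)
  Task 2: C/T = 4/31 (approx. 0.129)
Total utilization U = 6/19 + 4/31 = 262/589
Rounded to 4 decimal places: U = 0.4448
RM (Liu & Layland) bound for 2 tasks = 0.828427; compare with U = 262/589 (approx. 0.444822)
U <= bound, so schedulable by RM sufficient condition.

0.4448


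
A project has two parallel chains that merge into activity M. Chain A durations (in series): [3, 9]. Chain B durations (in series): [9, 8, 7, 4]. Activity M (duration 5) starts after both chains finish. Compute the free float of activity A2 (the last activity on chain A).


ES(A2) = sum of predecessors on chain A = 3
EF(A2) = ES + duration = 3 + 9 = 12
Successor of A2 is M. ES(M) = max(sum(A), sum(B)) = max(12, 28) = 28
Free float = ES(successor) - EF(current) = 28 - 12 = 16

16
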